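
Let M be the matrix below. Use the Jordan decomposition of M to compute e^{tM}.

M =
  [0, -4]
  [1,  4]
e^{tM} =
  [-2*t*exp(2*t) + exp(2*t), -4*t*exp(2*t)]
  [t*exp(2*t), 2*t*exp(2*t) + exp(2*t)]

Strategy: write M = P · J · P⁻¹ where J is a Jordan canonical form, so e^{tM} = P · e^{tJ} · P⁻¹, and e^{tJ} can be computed block-by-block.

M has Jordan form
J =
  [2, 1]
  [0, 2]
(up to reordering of blocks).

Per-block formulas:
  For a 2×2 Jordan block J_2(2): exp(t · J_2(2)) = e^(2t)·(I + t·N), where N is the 2×2 nilpotent shift.

After assembling e^{tJ} and conjugating by P, we get:

e^{tM} =
  [-2*t*exp(2*t) + exp(2*t), -4*t*exp(2*t)]
  [t*exp(2*t), 2*t*exp(2*t) + exp(2*t)]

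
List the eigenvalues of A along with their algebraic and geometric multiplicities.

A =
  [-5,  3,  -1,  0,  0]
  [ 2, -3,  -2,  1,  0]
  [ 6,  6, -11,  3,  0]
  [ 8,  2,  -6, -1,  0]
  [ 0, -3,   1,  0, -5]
λ = -5: alg = 5, geom = 3

Step 1 — factor the characteristic polynomial to read off the algebraic multiplicities:
  χ_A(x) = (x + 5)^5

Step 2 — compute geometric multiplicities via the rank-nullity identity g(λ) = n − rank(A − λI):
  rank(A − (-5)·I) = 2, so dim ker(A − (-5)·I) = n − 2 = 3

Summary:
  λ = -5: algebraic multiplicity = 5, geometric multiplicity = 3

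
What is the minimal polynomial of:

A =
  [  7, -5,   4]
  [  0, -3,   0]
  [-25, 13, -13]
x^3 + 9*x^2 + 27*x + 27

The characteristic polynomial is χ_A(x) = (x + 3)^3, so the eigenvalues are known. The minimal polynomial is
  m_A(x) = Π_λ (x − λ)^{k_λ}
where k_λ is the size of the *largest* Jordan block for λ (equivalently, the smallest k with (A − λI)^k v = 0 for every generalised eigenvector v of λ).

  λ = -3: largest Jordan block has size 3, contributing (x + 3)^3

So m_A(x) = (x + 3)^3 = x^3 + 9*x^2 + 27*x + 27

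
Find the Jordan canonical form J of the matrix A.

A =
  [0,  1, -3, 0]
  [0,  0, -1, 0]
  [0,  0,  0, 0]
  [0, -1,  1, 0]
J_3(0) ⊕ J_1(0)

The characteristic polynomial is
  det(x·I − A) = x^4

Eigenvalues and multiplicities (the geometric multiplicity of λ is n − rank(A − λI), which equals the number of Jordan blocks for λ):
  λ = 0: algebraic multiplicity = 4, geometric multiplicity = 2

Determining the block sizes for each eigenvalue:
  λ = 0: with am = 4 and gm = 2, the partition is not yet determined (e.g. several partitions of 4 into 2 parts exist). Let N = A − (0)·I. Computing rank(N^1) = 2, rank(N^2) = 1, rank(N^3) = 0; the number of blocks of size ≥ j is rank(N^{j−1}) − rank(N^j), giving [2, 1, 1]. So we have 1 block(s) of size 3, 1 block(s) of size 1 → block sizes [3, 1]

Assembling the blocks gives a Jordan form
J =
  [0, 1, 0, 0]
  [0, 0, 1, 0]
  [0, 0, 0, 0]
  [0, 0, 0, 0]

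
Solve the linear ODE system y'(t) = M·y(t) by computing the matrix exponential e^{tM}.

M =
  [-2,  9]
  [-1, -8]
e^{tM} =
  [3*t*exp(-5*t) + exp(-5*t), 9*t*exp(-5*t)]
  [-t*exp(-5*t), -3*t*exp(-5*t) + exp(-5*t)]

Strategy: write M = P · J · P⁻¹ where J is a Jordan canonical form, so e^{tM} = P · e^{tJ} · P⁻¹, and e^{tJ} can be computed block-by-block.

M has Jordan form
J =
  [-5,  1]
  [ 0, -5]
(up to reordering of blocks).

Per-block formulas:
  For a 2×2 Jordan block J_2(-5): exp(t · J_2(-5)) = e^(-5t)·(I + t·N), where N is the 2×2 nilpotent shift.

After assembling e^{tJ} and conjugating by P, we get:

e^{tM} =
  [3*t*exp(-5*t) + exp(-5*t), 9*t*exp(-5*t)]
  [-t*exp(-5*t), -3*t*exp(-5*t) + exp(-5*t)]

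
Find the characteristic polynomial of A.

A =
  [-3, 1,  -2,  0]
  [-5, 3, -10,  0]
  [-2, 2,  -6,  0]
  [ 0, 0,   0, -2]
x^4 + 8*x^3 + 24*x^2 + 32*x + 16

Expanding det(x·I − A) (e.g. by cofactor expansion or by noting that A is similar to its Jordan form J, which has the same characteristic polynomial as A) gives
  χ_A(x) = x^4 + 8*x^3 + 24*x^2 + 32*x + 16
which factors as (x + 2)^4. The eigenvalues (with algebraic multiplicities) are λ = -2 with multiplicity 4.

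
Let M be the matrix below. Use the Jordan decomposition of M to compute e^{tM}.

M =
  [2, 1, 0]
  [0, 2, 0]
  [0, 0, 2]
e^{tM} =
  [exp(2*t), t*exp(2*t), 0]
  [0, exp(2*t), 0]
  [0, 0, exp(2*t)]

Strategy: write M = P · J · P⁻¹ where J is a Jordan canonical form, so e^{tM} = P · e^{tJ} · P⁻¹, and e^{tJ} can be computed block-by-block.

M has Jordan form
J =
  [2, 1, 0]
  [0, 2, 0]
  [0, 0, 2]
(up to reordering of blocks).

Per-block formulas:
  For a 2×2 Jordan block J_2(2): exp(t · J_2(2)) = e^(2t)·(I + t·N), where N is the 2×2 nilpotent shift.
  For a 1×1 block at λ = 2: exp(t · [2]) = [e^(2t)].

After assembling e^{tJ} and conjugating by P, we get:

e^{tM} =
  [exp(2*t), t*exp(2*t), 0]
  [0, exp(2*t), 0]
  [0, 0, exp(2*t)]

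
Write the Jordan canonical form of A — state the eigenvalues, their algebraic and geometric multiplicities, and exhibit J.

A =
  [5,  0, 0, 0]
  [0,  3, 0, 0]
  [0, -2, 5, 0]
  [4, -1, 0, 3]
J_2(3) ⊕ J_1(5) ⊕ J_1(5)

The characteristic polynomial is
  det(x·I − A) = x^4 - 16*x^3 + 94*x^2 - 240*x + 225 = (x - 5)^2*(x - 3)^2

Eigenvalues and multiplicities (the geometric multiplicity of λ is n − rank(A − λI), which equals the number of Jordan blocks for λ):
  λ = 3: algebraic multiplicity = 2, geometric multiplicity = 1
  λ = 5: algebraic multiplicity = 2, geometric multiplicity = 2

Determining the block sizes for each eigenvalue:
  λ = 3: one block (gm = 1), so the single block has size am = 2 → block sizes [2]
  λ = 5: gm = am = 2, so every block has size 1 → block sizes [1, 1]

Assembling the blocks gives a Jordan form
J =
  [3, 1, 0, 0]
  [0, 3, 0, 0]
  [0, 0, 5, 0]
  [0, 0, 0, 5]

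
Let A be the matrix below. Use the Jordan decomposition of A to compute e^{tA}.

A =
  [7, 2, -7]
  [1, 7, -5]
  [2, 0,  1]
e^{tA} =
  [-4*t^2*exp(5*t) + 2*t*exp(5*t) + exp(5*t), 4*t^2*exp(5*t) + 2*t*exp(5*t), 2*t^2*exp(5*t) - 7*t*exp(5*t)]
  [-3*t^2*exp(5*t) + t*exp(5*t), 3*t^2*exp(5*t) + 2*t*exp(5*t) + exp(5*t), 3*t^2*exp(5*t)/2 - 5*t*exp(5*t)]
  [-2*t^2*exp(5*t) + 2*t*exp(5*t), 2*t^2*exp(5*t), t^2*exp(5*t) - 4*t*exp(5*t) + exp(5*t)]

Strategy: write A = P · J · P⁻¹ where J is a Jordan canonical form, so e^{tA} = P · e^{tJ} · P⁻¹, and e^{tJ} can be computed block-by-block.

A has Jordan form
J =
  [5, 1, 0]
  [0, 5, 1]
  [0, 0, 5]
(up to reordering of blocks).

Per-block formulas:
  For a 3×3 Jordan block J_3(5): exp(t · J_3(5)) = e^(5t)·(I + t·N + (t^2/2)·N^2), where N is the 3×3 nilpotent shift.

After assembling e^{tJ} and conjugating by P, we get:

e^{tA} =
  [-4*t^2*exp(5*t) + 2*t*exp(5*t) + exp(5*t), 4*t^2*exp(5*t) + 2*t*exp(5*t), 2*t^2*exp(5*t) - 7*t*exp(5*t)]
  [-3*t^2*exp(5*t) + t*exp(5*t), 3*t^2*exp(5*t) + 2*t*exp(5*t) + exp(5*t), 3*t^2*exp(5*t)/2 - 5*t*exp(5*t)]
  [-2*t^2*exp(5*t) + 2*t*exp(5*t), 2*t^2*exp(5*t), t^2*exp(5*t) - 4*t*exp(5*t) + exp(5*t)]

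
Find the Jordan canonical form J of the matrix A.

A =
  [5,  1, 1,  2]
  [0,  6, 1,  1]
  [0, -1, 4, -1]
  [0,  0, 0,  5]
J_2(5) ⊕ J_2(5)

The characteristic polynomial is
  det(x·I − A) = x^4 - 20*x^3 + 150*x^2 - 500*x + 625 = (x - 5)^4

Eigenvalues and multiplicities (the geometric multiplicity of λ is n − rank(A − λI), which equals the number of Jordan blocks for λ):
  λ = 5: algebraic multiplicity = 4, geometric multiplicity = 2

Determining the block sizes for each eigenvalue:
  λ = 5: with am = 4 and gm = 2, the partition is not yet determined (e.g. several partitions of 4 into 2 parts exist). Let N = A − (5)·I. Computing rank(N^1) = 2, rank(N^2) = 0; the number of blocks of size ≥ j is rank(N^{j−1}) − rank(N^j), giving [2, 2]. So we have 2 block(s) of size 2 → block sizes [2, 2]

Assembling the blocks gives a Jordan form
J =
  [5, 1, 0, 0]
  [0, 5, 0, 0]
  [0, 0, 5, 1]
  [0, 0, 0, 5]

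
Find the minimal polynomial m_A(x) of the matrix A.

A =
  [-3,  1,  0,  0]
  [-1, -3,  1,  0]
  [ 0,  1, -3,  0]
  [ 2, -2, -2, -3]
x^3 + 9*x^2 + 27*x + 27

The characteristic polynomial is χ_A(x) = (x + 3)^4, so the eigenvalues are known. The minimal polynomial is
  m_A(x) = Π_λ (x − λ)^{k_λ}
where k_λ is the size of the *largest* Jordan block for λ (equivalently, the smallest k with (A − λI)^k v = 0 for every generalised eigenvector v of λ).

  λ = -3: largest Jordan block has size 3, contributing (x + 3)^3

So m_A(x) = (x + 3)^3 = x^3 + 9*x^2 + 27*x + 27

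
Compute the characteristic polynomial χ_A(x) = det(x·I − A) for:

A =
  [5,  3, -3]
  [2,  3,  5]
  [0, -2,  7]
x^3 - 15*x^2 + 75*x - 125

Expanding det(x·I − A) (e.g. by cofactor expansion or by noting that A is similar to its Jordan form J, which has the same characteristic polynomial as A) gives
  χ_A(x) = x^3 - 15*x^2 + 75*x - 125
which factors as (x - 5)^3. The eigenvalues (with algebraic multiplicities) are λ = 5 with multiplicity 3.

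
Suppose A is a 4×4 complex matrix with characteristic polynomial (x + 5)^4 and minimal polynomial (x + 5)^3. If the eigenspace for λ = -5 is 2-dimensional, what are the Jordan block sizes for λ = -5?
Block sizes for λ = -5: [3, 1]

Step 1 — from the characteristic polynomial, algebraic multiplicity of λ = -5 is 4. From dim ker(A − (-5)·I) = 2, there are exactly 2 Jordan blocks for λ = -5.
Step 2 — from the minimal polynomial, the factor (x + 5)^3 tells us the largest block for λ = -5 has size 3.
Step 3 — with total size 4, 2 blocks, and largest block 3, the block sizes (in nonincreasing order) are [3, 1].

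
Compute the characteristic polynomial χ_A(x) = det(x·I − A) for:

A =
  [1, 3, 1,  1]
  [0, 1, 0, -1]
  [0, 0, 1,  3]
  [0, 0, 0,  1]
x^4 - 4*x^3 + 6*x^2 - 4*x + 1

Expanding det(x·I − A) (e.g. by cofactor expansion or by noting that A is similar to its Jordan form J, which has the same characteristic polynomial as A) gives
  χ_A(x) = x^4 - 4*x^3 + 6*x^2 - 4*x + 1
which factors as (x - 1)^4. The eigenvalues (with algebraic multiplicities) are λ = 1 with multiplicity 4.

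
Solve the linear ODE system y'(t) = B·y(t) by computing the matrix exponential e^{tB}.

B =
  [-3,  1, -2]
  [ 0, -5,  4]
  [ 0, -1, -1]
e^{tB} =
  [exp(-3*t), t*exp(-3*t), -2*t*exp(-3*t)]
  [0, -2*t*exp(-3*t) + exp(-3*t), 4*t*exp(-3*t)]
  [0, -t*exp(-3*t), 2*t*exp(-3*t) + exp(-3*t)]

Strategy: write B = P · J · P⁻¹ where J is a Jordan canonical form, so e^{tB} = P · e^{tJ} · P⁻¹, and e^{tJ} can be computed block-by-block.

B has Jordan form
J =
  [-3,  1,  0]
  [ 0, -3,  0]
  [ 0,  0, -3]
(up to reordering of blocks).

Per-block formulas:
  For a 2×2 Jordan block J_2(-3): exp(t · J_2(-3)) = e^(-3t)·(I + t·N), where N is the 2×2 nilpotent shift.
  For a 1×1 block at λ = -3: exp(t · [-3]) = [e^(-3t)].

After assembling e^{tJ} and conjugating by P, we get:

e^{tB} =
  [exp(-3*t), t*exp(-3*t), -2*t*exp(-3*t)]
  [0, -2*t*exp(-3*t) + exp(-3*t), 4*t*exp(-3*t)]
  [0, -t*exp(-3*t), 2*t*exp(-3*t) + exp(-3*t)]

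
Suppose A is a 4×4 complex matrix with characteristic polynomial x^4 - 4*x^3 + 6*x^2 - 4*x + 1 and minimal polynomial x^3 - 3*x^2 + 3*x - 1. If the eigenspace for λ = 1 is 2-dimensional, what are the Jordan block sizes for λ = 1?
Block sizes for λ = 1: [3, 1]

Step 1 — from the characteristic polynomial, algebraic multiplicity of λ = 1 is 4. From dim ker(A − (1)·I) = 2, there are exactly 2 Jordan blocks for λ = 1.
Step 2 — from the minimal polynomial, the factor (x − 1)^3 tells us the largest block for λ = 1 has size 3.
Step 3 — with total size 4, 2 blocks, and largest block 3, the block sizes (in nonincreasing order) are [3, 1].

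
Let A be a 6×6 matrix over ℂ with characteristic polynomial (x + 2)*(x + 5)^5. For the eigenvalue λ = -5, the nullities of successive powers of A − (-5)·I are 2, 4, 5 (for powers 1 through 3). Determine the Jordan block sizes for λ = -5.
Block sizes for λ = -5: [3, 2]

From the dimensions of kernels of powers, the number of Jordan blocks of size at least j is d_j − d_{j−1} where d_j = dim ker(N^j) (with d_0 = 0). Computing the differences gives [2, 2, 1].
The number of blocks of size exactly k is (#blocks of size ≥ k) − (#blocks of size ≥ k + 1), so the partition is: 1 block(s) of size 2, 1 block(s) of size 3.
In nonincreasing order the block sizes are [3, 2].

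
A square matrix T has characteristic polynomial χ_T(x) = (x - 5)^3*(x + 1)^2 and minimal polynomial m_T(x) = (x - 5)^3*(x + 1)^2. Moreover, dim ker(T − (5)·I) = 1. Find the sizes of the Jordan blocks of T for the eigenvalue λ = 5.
Block sizes for λ = 5: [3]

Step 1 — from the characteristic polynomial, algebraic multiplicity of λ = 5 is 3. From dim ker(T − (5)·I) = 1, there are exactly 1 Jordan blocks for λ = 5.
Step 2 — from the minimal polynomial, the factor (x − 5)^3 tells us the largest block for λ = 5 has size 3.
Step 3 — with total size 3, 1 blocks, and largest block 3, the block sizes (in nonincreasing order) are [3].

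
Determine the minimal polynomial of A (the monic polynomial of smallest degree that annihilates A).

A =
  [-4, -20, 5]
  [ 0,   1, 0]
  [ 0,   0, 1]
x^2 + 3*x - 4

The characteristic polynomial is χ_A(x) = (x - 1)^2*(x + 4), so the eigenvalues are known. The minimal polynomial is
  m_A(x) = Π_λ (x − λ)^{k_λ}
where k_λ is the size of the *largest* Jordan block for λ (equivalently, the smallest k with (A − λI)^k v = 0 for every generalised eigenvector v of λ).

  λ = -4: largest Jordan block has size 1, contributing (x + 4)
  λ = 1: largest Jordan block has size 1, contributing (x − 1)

So m_A(x) = (x - 1)*(x + 4) = x^2 + 3*x - 4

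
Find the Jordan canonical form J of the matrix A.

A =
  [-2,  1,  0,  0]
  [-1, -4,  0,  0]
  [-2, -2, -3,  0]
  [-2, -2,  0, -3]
J_2(-3) ⊕ J_1(-3) ⊕ J_1(-3)

The characteristic polynomial is
  det(x·I − A) = x^4 + 12*x^3 + 54*x^2 + 108*x + 81 = (x + 3)^4

Eigenvalues and multiplicities (the geometric multiplicity of λ is n − rank(A − λI), which equals the number of Jordan blocks for λ):
  λ = -3: algebraic multiplicity = 4, geometric multiplicity = 3

Determining the block sizes for each eigenvalue:
  λ = -3: 3 blocks summing to 4 forces exactly one block of size 2 and the rest size 1 → block sizes [2, 1, 1]

Assembling the blocks gives a Jordan form
J =
  [-3,  1,  0,  0]
  [ 0, -3,  0,  0]
  [ 0,  0, -3,  0]
  [ 0,  0,  0, -3]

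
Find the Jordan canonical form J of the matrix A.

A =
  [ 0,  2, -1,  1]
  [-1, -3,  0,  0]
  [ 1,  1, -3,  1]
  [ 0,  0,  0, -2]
J_3(-2) ⊕ J_1(-2)

The characteristic polynomial is
  det(x·I − A) = x^4 + 8*x^3 + 24*x^2 + 32*x + 16 = (x + 2)^4

Eigenvalues and multiplicities (the geometric multiplicity of λ is n − rank(A − λI), which equals the number of Jordan blocks for λ):
  λ = -2: algebraic multiplicity = 4, geometric multiplicity = 2

Determining the block sizes for each eigenvalue:
  λ = -2: with am = 4 and gm = 2, the partition is not yet determined (e.g. several partitions of 4 into 2 parts exist). Let N = A − (-2)·I. Computing rank(N^1) = 2, rank(N^2) = 1, rank(N^3) = 0; the number of blocks of size ≥ j is rank(N^{j−1}) − rank(N^j), giving [2, 1, 1]. So we have 1 block(s) of size 3, 1 block(s) of size 1 → block sizes [3, 1]

Assembling the blocks gives a Jordan form
J =
  [-2,  1,  0,  0]
  [ 0, -2,  1,  0]
  [ 0,  0, -2,  0]
  [ 0,  0,  0, -2]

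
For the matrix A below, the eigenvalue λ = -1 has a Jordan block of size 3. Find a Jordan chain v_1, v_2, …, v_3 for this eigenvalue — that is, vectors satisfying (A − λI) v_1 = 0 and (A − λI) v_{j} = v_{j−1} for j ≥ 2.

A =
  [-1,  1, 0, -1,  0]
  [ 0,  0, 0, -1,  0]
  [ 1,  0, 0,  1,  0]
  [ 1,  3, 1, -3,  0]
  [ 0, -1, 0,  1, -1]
A Jordan chain for λ = -1 of length 3:
v_1 = (-1, -1, 2, -1, 1)ᵀ
v_2 = (0, 0, 1, 1, 0)ᵀ
v_3 = (1, 0, 0, 0, 0)ᵀ

Let N = A − (-1)·I. We want v_3 with N^3 v_3 = 0 but N^2 v_3 ≠ 0; then v_{j-1} := N · v_j for j = 3, …, 2.

Pick v_3 = (1, 0, 0, 0, 0)ᵀ.
Then v_2 = N · v_3 = (0, 0, 1, 1, 0)ᵀ.
Then v_1 = N · v_2 = (-1, -1, 2, -1, 1)ᵀ.

Sanity check: (A − (-1)·I) v_1 = (0, 0, 0, 0, 0)ᵀ = 0. ✓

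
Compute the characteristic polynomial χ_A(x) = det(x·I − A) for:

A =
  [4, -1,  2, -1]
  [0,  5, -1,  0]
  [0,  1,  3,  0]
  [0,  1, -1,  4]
x^4 - 16*x^3 + 96*x^2 - 256*x + 256

Expanding det(x·I − A) (e.g. by cofactor expansion or by noting that A is similar to its Jordan form J, which has the same characteristic polynomial as A) gives
  χ_A(x) = x^4 - 16*x^3 + 96*x^2 - 256*x + 256
which factors as (x - 4)^4. The eigenvalues (with algebraic multiplicities) are λ = 4 with multiplicity 4.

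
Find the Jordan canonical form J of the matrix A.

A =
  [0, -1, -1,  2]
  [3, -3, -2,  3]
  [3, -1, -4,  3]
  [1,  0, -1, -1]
J_2(-2) ⊕ J_2(-2)

The characteristic polynomial is
  det(x·I − A) = x^4 + 8*x^3 + 24*x^2 + 32*x + 16 = (x + 2)^4

Eigenvalues and multiplicities (the geometric multiplicity of λ is n − rank(A − λI), which equals the number of Jordan blocks for λ):
  λ = -2: algebraic multiplicity = 4, geometric multiplicity = 2

Determining the block sizes for each eigenvalue:
  λ = -2: with am = 4 and gm = 2, the partition is not yet determined (e.g. several partitions of 4 into 2 parts exist). Let N = A − (-2)·I. Computing rank(N^1) = 2, rank(N^2) = 0; the number of blocks of size ≥ j is rank(N^{j−1}) − rank(N^j), giving [2, 2]. So we have 2 block(s) of size 2 → block sizes [2, 2]

Assembling the blocks gives a Jordan form
J =
  [-2,  1,  0,  0]
  [ 0, -2,  0,  0]
  [ 0,  0, -2,  1]
  [ 0,  0,  0, -2]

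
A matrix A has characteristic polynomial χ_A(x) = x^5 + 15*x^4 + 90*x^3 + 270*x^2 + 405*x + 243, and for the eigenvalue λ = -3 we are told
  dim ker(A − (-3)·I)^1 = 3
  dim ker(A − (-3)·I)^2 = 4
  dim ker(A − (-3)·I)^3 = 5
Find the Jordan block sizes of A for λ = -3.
Block sizes for λ = -3: [3, 1, 1]

From the dimensions of kernels of powers, the number of Jordan blocks of size at least j is d_j − d_{j−1} where d_j = dim ker(N^j) (with d_0 = 0). Computing the differences gives [3, 1, 1].
The number of blocks of size exactly k is (#blocks of size ≥ k) − (#blocks of size ≥ k + 1), so the partition is: 2 block(s) of size 1, 1 block(s) of size 3.
In nonincreasing order the block sizes are [3, 1, 1].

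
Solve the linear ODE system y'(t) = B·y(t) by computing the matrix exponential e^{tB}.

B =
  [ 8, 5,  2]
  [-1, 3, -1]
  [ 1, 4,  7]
e^{tB} =
  [t^2*exp(6*t)/2 + 2*t*exp(6*t) + exp(6*t), 3*t^2*exp(6*t)/2 + 5*t*exp(6*t), t^2*exp(6*t)/2 + 2*t*exp(6*t)]
  [-t*exp(6*t), -3*t*exp(6*t) + exp(6*t), -t*exp(6*t)]
  [-t^2*exp(6*t)/2 + t*exp(6*t), -3*t^2*exp(6*t)/2 + 4*t*exp(6*t), -t^2*exp(6*t)/2 + t*exp(6*t) + exp(6*t)]

Strategy: write B = P · J · P⁻¹ where J is a Jordan canonical form, so e^{tB} = P · e^{tJ} · P⁻¹, and e^{tJ} can be computed block-by-block.

B has Jordan form
J =
  [6, 1, 0]
  [0, 6, 1]
  [0, 0, 6]
(up to reordering of blocks).

Per-block formulas:
  For a 3×3 Jordan block J_3(6): exp(t · J_3(6)) = e^(6t)·(I + t·N + (t^2/2)·N^2), where N is the 3×3 nilpotent shift.

After assembling e^{tJ} and conjugating by P, we get:

e^{tB} =
  [t^2*exp(6*t)/2 + 2*t*exp(6*t) + exp(6*t), 3*t^2*exp(6*t)/2 + 5*t*exp(6*t), t^2*exp(6*t)/2 + 2*t*exp(6*t)]
  [-t*exp(6*t), -3*t*exp(6*t) + exp(6*t), -t*exp(6*t)]
  [-t^2*exp(6*t)/2 + t*exp(6*t), -3*t^2*exp(6*t)/2 + 4*t*exp(6*t), -t^2*exp(6*t)/2 + t*exp(6*t) + exp(6*t)]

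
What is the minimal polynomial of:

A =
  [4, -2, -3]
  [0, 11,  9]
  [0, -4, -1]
x^3 - 14*x^2 + 65*x - 100

The characteristic polynomial is χ_A(x) = (x - 5)^2*(x - 4), so the eigenvalues are known. The minimal polynomial is
  m_A(x) = Π_λ (x − λ)^{k_λ}
where k_λ is the size of the *largest* Jordan block for λ (equivalently, the smallest k with (A − λI)^k v = 0 for every generalised eigenvector v of λ).

  λ = 4: largest Jordan block has size 1, contributing (x − 4)
  λ = 5: largest Jordan block has size 2, contributing (x − 5)^2

So m_A(x) = (x - 5)^2*(x - 4) = x^3 - 14*x^2 + 65*x - 100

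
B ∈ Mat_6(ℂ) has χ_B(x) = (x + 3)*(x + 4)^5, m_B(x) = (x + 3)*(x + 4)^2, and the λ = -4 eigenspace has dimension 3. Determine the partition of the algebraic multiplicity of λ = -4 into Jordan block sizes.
Block sizes for λ = -4: [2, 2, 1]

Step 1 — from the characteristic polynomial, algebraic multiplicity of λ = -4 is 5. From dim ker(B − (-4)·I) = 3, there are exactly 3 Jordan blocks for λ = -4.
Step 2 — from the minimal polynomial, the factor (x + 4)^2 tells us the largest block for λ = -4 has size 2.
Step 3 — with total size 5, 3 blocks, and largest block 2, the block sizes (in nonincreasing order) are [2, 2, 1].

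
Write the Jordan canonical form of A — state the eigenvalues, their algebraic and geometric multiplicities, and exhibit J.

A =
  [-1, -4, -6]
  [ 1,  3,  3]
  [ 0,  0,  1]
J_2(1) ⊕ J_1(1)

The characteristic polynomial is
  det(x·I − A) = x^3 - 3*x^2 + 3*x - 1 = (x - 1)^3

Eigenvalues and multiplicities (the geometric multiplicity of λ is n − rank(A − λI), which equals the number of Jordan blocks for λ):
  λ = 1: algebraic multiplicity = 3, geometric multiplicity = 2

Determining the block sizes for each eigenvalue:
  λ = 1: 2 blocks summing to 3 forces exactly one block of size 2 and the rest size 1 → block sizes [2, 1]

Assembling the blocks gives a Jordan form
J =
  [1, 1, 0]
  [0, 1, 0]
  [0, 0, 1]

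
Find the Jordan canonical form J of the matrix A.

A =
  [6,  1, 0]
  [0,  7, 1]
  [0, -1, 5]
J_3(6)

The characteristic polynomial is
  det(x·I − A) = x^3 - 18*x^2 + 108*x - 216 = (x - 6)^3

Eigenvalues and multiplicities (the geometric multiplicity of λ is n − rank(A − λI), which equals the number of Jordan blocks for λ):
  λ = 6: algebraic multiplicity = 3, geometric multiplicity = 1

Determining the block sizes for each eigenvalue:
  λ = 6: one block (gm = 1), so the single block has size am = 3 → block sizes [3]

Assembling the blocks gives a Jordan form
J =
  [6, 1, 0]
  [0, 6, 1]
  [0, 0, 6]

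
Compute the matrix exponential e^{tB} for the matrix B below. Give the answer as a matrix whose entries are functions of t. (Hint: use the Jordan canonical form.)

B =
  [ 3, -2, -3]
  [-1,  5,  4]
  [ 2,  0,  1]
e^{tB} =
  [-2*t^2*exp(3*t) + exp(3*t), -2*t^2*exp(3*t) - 2*t*exp(3*t), -t^2*exp(3*t) - 3*t*exp(3*t)]
  [3*t^2*exp(3*t) - t*exp(3*t), 3*t^2*exp(3*t) + 2*t*exp(3*t) + exp(3*t), 3*t^2*exp(3*t)/2 + 4*t*exp(3*t)]
  [-2*t^2*exp(3*t) + 2*t*exp(3*t), -2*t^2*exp(3*t), -t^2*exp(3*t) - 2*t*exp(3*t) + exp(3*t)]

Strategy: write B = P · J · P⁻¹ where J is a Jordan canonical form, so e^{tB} = P · e^{tJ} · P⁻¹, and e^{tJ} can be computed block-by-block.

B has Jordan form
J =
  [3, 1, 0]
  [0, 3, 1]
  [0, 0, 3]
(up to reordering of blocks).

Per-block formulas:
  For a 3×3 Jordan block J_3(3): exp(t · J_3(3)) = e^(3t)·(I + t·N + (t^2/2)·N^2), where N is the 3×3 nilpotent shift.

After assembling e^{tJ} and conjugating by P, we get:

e^{tB} =
  [-2*t^2*exp(3*t) + exp(3*t), -2*t^2*exp(3*t) - 2*t*exp(3*t), -t^2*exp(3*t) - 3*t*exp(3*t)]
  [3*t^2*exp(3*t) - t*exp(3*t), 3*t^2*exp(3*t) + 2*t*exp(3*t) + exp(3*t), 3*t^2*exp(3*t)/2 + 4*t*exp(3*t)]
  [-2*t^2*exp(3*t) + 2*t*exp(3*t), -2*t^2*exp(3*t), -t^2*exp(3*t) - 2*t*exp(3*t) + exp(3*t)]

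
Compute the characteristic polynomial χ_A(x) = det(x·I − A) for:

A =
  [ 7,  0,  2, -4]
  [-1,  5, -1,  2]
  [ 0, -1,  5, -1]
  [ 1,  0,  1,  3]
x^4 - 20*x^3 + 150*x^2 - 500*x + 625

Expanding det(x·I − A) (e.g. by cofactor expansion or by noting that A is similar to its Jordan form J, which has the same characteristic polynomial as A) gives
  χ_A(x) = x^4 - 20*x^3 + 150*x^2 - 500*x + 625
which factors as (x - 5)^4. The eigenvalues (with algebraic multiplicities) are λ = 5 with multiplicity 4.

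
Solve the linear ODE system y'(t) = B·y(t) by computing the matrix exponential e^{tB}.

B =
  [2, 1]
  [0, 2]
e^{tB} =
  [exp(2*t), t*exp(2*t)]
  [0, exp(2*t)]

Strategy: write B = P · J · P⁻¹ where J is a Jordan canonical form, so e^{tB} = P · e^{tJ} · P⁻¹, and e^{tJ} can be computed block-by-block.

B has Jordan form
J =
  [2, 1]
  [0, 2]
(up to reordering of blocks).

Per-block formulas:
  For a 2×2 Jordan block J_2(2): exp(t · J_2(2)) = e^(2t)·(I + t·N), where N is the 2×2 nilpotent shift.

After assembling e^{tJ} and conjugating by P, we get:

e^{tB} =
  [exp(2*t), t*exp(2*t)]
  [0, exp(2*t)]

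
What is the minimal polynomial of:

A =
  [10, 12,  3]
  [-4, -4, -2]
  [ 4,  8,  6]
x^2 - 8*x + 16

The characteristic polynomial is χ_A(x) = (x - 4)^3, so the eigenvalues are known. The minimal polynomial is
  m_A(x) = Π_λ (x − λ)^{k_λ}
where k_λ is the size of the *largest* Jordan block for λ (equivalently, the smallest k with (A − λI)^k v = 0 for every generalised eigenvector v of λ).

  λ = 4: largest Jordan block has size 2, contributing (x − 4)^2

So m_A(x) = (x - 4)^2 = x^2 - 8*x + 16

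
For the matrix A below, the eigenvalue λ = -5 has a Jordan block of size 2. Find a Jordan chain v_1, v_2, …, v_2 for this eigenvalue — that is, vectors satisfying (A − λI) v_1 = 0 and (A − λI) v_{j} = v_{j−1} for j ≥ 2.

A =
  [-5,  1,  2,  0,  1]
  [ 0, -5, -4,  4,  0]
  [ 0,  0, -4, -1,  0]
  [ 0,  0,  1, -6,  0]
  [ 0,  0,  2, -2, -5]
A Jordan chain for λ = -5 of length 2:
v_1 = (1, 0, 0, 0, 0)ᵀ
v_2 = (0, 1, 0, 0, 0)ᵀ

Let N = A − (-5)·I. We want v_2 with N^2 v_2 = 0 but N^1 v_2 ≠ 0; then v_{j-1} := N · v_j for j = 2, …, 2.

Pick v_2 = (0, 1, 0, 0, 0)ᵀ.
Then v_1 = N · v_2 = (1, 0, 0, 0, 0)ᵀ.

Sanity check: (A − (-5)·I) v_1 = (0, 0, 0, 0, 0)ᵀ = 0. ✓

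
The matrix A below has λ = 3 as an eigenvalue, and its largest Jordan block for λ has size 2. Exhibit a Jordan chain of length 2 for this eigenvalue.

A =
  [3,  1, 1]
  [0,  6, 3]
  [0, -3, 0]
A Jordan chain for λ = 3 of length 2:
v_1 = (1, 3, -3)ᵀ
v_2 = (0, 1, 0)ᵀ

Let N = A − (3)·I. We want v_2 with N^2 v_2 = 0 but N^1 v_2 ≠ 0; then v_{j-1} := N · v_j for j = 2, …, 2.

Pick v_2 = (0, 1, 0)ᵀ.
Then v_1 = N · v_2 = (1, 3, -3)ᵀ.

Sanity check: (A − (3)·I) v_1 = (0, 0, 0)ᵀ = 0. ✓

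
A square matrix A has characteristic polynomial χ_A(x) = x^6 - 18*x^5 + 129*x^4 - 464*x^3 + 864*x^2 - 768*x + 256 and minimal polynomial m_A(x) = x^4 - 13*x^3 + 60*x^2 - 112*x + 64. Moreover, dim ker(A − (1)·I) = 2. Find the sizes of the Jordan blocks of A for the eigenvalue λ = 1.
Block sizes for λ = 1: [1, 1]

Step 1 — from the characteristic polynomial, algebraic multiplicity of λ = 1 is 2. From dim ker(A − (1)·I) = 2, there are exactly 2 Jordan blocks for λ = 1.
Step 2 — from the minimal polynomial, the factor (x − 1) tells us the largest block for λ = 1 has size 1.
Step 3 — with total size 2, 2 blocks, and largest block 1, the block sizes (in nonincreasing order) are [1, 1].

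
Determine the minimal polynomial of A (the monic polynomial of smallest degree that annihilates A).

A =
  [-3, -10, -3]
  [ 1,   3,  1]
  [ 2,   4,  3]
x^3 - 3*x^2 + 3*x - 1

The characteristic polynomial is χ_A(x) = (x - 1)^3, so the eigenvalues are known. The minimal polynomial is
  m_A(x) = Π_λ (x − λ)^{k_λ}
where k_λ is the size of the *largest* Jordan block for λ (equivalently, the smallest k with (A − λI)^k v = 0 for every generalised eigenvector v of λ).

  λ = 1: largest Jordan block has size 3, contributing (x − 1)^3

So m_A(x) = (x - 1)^3 = x^3 - 3*x^2 + 3*x - 1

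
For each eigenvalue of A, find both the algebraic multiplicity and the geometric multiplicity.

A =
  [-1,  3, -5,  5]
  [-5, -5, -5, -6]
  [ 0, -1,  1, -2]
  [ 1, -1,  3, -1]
λ = -3: alg = 2, geom = 1; λ = 0: alg = 2, geom = 1

Step 1 — factor the characteristic polynomial to read off the algebraic multiplicities:
  χ_A(x) = x^2*(x + 3)^2

Step 2 — compute geometric multiplicities via the rank-nullity identity g(λ) = n − rank(A − λI):
  rank(A − (-3)·I) = 3, so dim ker(A − (-3)·I) = n − 3 = 1
  rank(A − (0)·I) = 3, so dim ker(A − (0)·I) = n − 3 = 1

Summary:
  λ = -3: algebraic multiplicity = 2, geometric multiplicity = 1
  λ = 0: algebraic multiplicity = 2, geometric multiplicity = 1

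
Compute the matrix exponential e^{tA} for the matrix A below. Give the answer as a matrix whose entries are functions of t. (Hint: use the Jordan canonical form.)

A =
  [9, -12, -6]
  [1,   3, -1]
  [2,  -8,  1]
e^{tA} =
  [3*exp(5*t) - 2*exp(3*t), -6*exp(5*t) + 6*exp(3*t), -3*exp(5*t) + 3*exp(3*t)]
  [t*exp(5*t), -2*t*exp(5*t) + exp(5*t), -t*exp(5*t)]
  [-2*t*exp(5*t) + 2*exp(5*t) - 2*exp(3*t), 4*t*exp(5*t) - 6*exp(5*t) + 6*exp(3*t), 2*t*exp(5*t) - 2*exp(5*t) + 3*exp(3*t)]

Strategy: write A = P · J · P⁻¹ where J is a Jordan canonical form, so e^{tA} = P · e^{tJ} · P⁻¹, and e^{tJ} can be computed block-by-block.

A has Jordan form
J =
  [3, 0, 0]
  [0, 5, 1]
  [0, 0, 5]
(up to reordering of blocks).

Per-block formulas:
  For a 1×1 block at λ = 3: exp(t · [3]) = [e^(3t)].
  For a 2×2 Jordan block J_2(5): exp(t · J_2(5)) = e^(5t)·(I + t·N), where N is the 2×2 nilpotent shift.

After assembling e^{tJ} and conjugating by P, we get:

e^{tA} =
  [3*exp(5*t) - 2*exp(3*t), -6*exp(5*t) + 6*exp(3*t), -3*exp(5*t) + 3*exp(3*t)]
  [t*exp(5*t), -2*t*exp(5*t) + exp(5*t), -t*exp(5*t)]
  [-2*t*exp(5*t) + 2*exp(5*t) - 2*exp(3*t), 4*t*exp(5*t) - 6*exp(5*t) + 6*exp(3*t), 2*t*exp(5*t) - 2*exp(5*t) + 3*exp(3*t)]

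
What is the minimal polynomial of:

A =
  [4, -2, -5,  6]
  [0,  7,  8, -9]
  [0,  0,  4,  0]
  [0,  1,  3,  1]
x^3 - 12*x^2 + 48*x - 64

The characteristic polynomial is χ_A(x) = (x - 4)^4, so the eigenvalues are known. The minimal polynomial is
  m_A(x) = Π_λ (x − λ)^{k_λ}
where k_λ is the size of the *largest* Jordan block for λ (equivalently, the smallest k with (A − λI)^k v = 0 for every generalised eigenvector v of λ).

  λ = 4: largest Jordan block has size 3, contributing (x − 4)^3

So m_A(x) = (x - 4)^3 = x^3 - 12*x^2 + 48*x - 64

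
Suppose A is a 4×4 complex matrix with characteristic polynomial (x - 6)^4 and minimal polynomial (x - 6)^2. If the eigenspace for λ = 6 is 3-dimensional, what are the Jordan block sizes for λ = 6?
Block sizes for λ = 6: [2, 1, 1]

Step 1 — from the characteristic polynomial, algebraic multiplicity of λ = 6 is 4. From dim ker(A − (6)·I) = 3, there are exactly 3 Jordan blocks for λ = 6.
Step 2 — from the minimal polynomial, the factor (x − 6)^2 tells us the largest block for λ = 6 has size 2.
Step 3 — with total size 4, 3 blocks, and largest block 2, the block sizes (in nonincreasing order) are [2, 1, 1].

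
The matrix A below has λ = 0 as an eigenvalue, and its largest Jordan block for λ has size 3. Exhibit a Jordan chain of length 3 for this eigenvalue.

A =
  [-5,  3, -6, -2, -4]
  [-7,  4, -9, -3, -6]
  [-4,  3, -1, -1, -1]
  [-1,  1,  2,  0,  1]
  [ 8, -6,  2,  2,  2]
A Jordan chain for λ = 0 of length 3:
v_1 = (-2, -2, -4, -2, 8)ᵀ
v_2 = (-5, -7, -4, -1, 8)ᵀ
v_3 = (1, 0, 0, 0, 0)ᵀ

Let N = A − (0)·I. We want v_3 with N^3 v_3 = 0 but N^2 v_3 ≠ 0; then v_{j-1} := N · v_j for j = 3, …, 2.

Pick v_3 = (1, 0, 0, 0, 0)ᵀ.
Then v_2 = N · v_3 = (-5, -7, -4, -1, 8)ᵀ.
Then v_1 = N · v_2 = (-2, -2, -4, -2, 8)ᵀ.

Sanity check: (A − (0)·I) v_1 = (0, 0, 0, 0, 0)ᵀ = 0. ✓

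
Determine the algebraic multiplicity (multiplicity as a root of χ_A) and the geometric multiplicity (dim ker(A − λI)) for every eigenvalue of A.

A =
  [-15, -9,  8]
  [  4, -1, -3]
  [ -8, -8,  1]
λ = -5: alg = 3, geom = 1

Step 1 — factor the characteristic polynomial to read off the algebraic multiplicities:
  χ_A(x) = (x + 5)^3

Step 2 — compute geometric multiplicities via the rank-nullity identity g(λ) = n − rank(A − λI):
  rank(A − (-5)·I) = 2, so dim ker(A − (-5)·I) = n − 2 = 1

Summary:
  λ = -5: algebraic multiplicity = 3, geometric multiplicity = 1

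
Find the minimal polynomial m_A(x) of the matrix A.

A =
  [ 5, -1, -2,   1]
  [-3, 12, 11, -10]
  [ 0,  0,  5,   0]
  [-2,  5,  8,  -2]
x^3 - 15*x^2 + 75*x - 125

The characteristic polynomial is χ_A(x) = (x - 5)^4, so the eigenvalues are known. The minimal polynomial is
  m_A(x) = Π_λ (x − λ)^{k_λ}
where k_λ is the size of the *largest* Jordan block for λ (equivalently, the smallest k with (A − λI)^k v = 0 for every generalised eigenvector v of λ).

  λ = 5: largest Jordan block has size 3, contributing (x − 5)^3

So m_A(x) = (x - 5)^3 = x^3 - 15*x^2 + 75*x - 125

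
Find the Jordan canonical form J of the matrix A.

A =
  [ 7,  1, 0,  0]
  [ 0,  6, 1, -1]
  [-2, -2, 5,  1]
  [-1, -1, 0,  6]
J_3(6) ⊕ J_1(6)

The characteristic polynomial is
  det(x·I − A) = x^4 - 24*x^3 + 216*x^2 - 864*x + 1296 = (x - 6)^4

Eigenvalues and multiplicities (the geometric multiplicity of λ is n − rank(A − λI), which equals the number of Jordan blocks for λ):
  λ = 6: algebraic multiplicity = 4, geometric multiplicity = 2

Determining the block sizes for each eigenvalue:
  λ = 6: with am = 4 and gm = 2, the partition is not yet determined (e.g. several partitions of 4 into 2 parts exist). Let N = A − (6)·I. Computing rank(N^1) = 2, rank(N^2) = 1, rank(N^3) = 0; the number of blocks of size ≥ j is rank(N^{j−1}) − rank(N^j), giving [2, 1, 1]. So we have 1 block(s) of size 3, 1 block(s) of size 1 → block sizes [3, 1]

Assembling the blocks gives a Jordan form
J =
  [6, 1, 0, 0]
  [0, 6, 1, 0]
  [0, 0, 6, 0]
  [0, 0, 0, 6]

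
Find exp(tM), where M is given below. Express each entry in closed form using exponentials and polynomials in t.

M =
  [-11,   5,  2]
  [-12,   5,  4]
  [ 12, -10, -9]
e^{tM} =
  [-6*t*exp(-5*t) + exp(-5*t), 5*t*exp(-5*t), 2*t*exp(-5*t)]
  [-12*t*exp(-5*t), 10*t*exp(-5*t) + exp(-5*t), 4*t*exp(-5*t)]
  [12*t*exp(-5*t), -10*t*exp(-5*t), -4*t*exp(-5*t) + exp(-5*t)]

Strategy: write M = P · J · P⁻¹ where J is a Jordan canonical form, so e^{tM} = P · e^{tJ} · P⁻¹, and e^{tJ} can be computed block-by-block.

M has Jordan form
J =
  [-5,  1,  0]
  [ 0, -5,  0]
  [ 0,  0, -5]
(up to reordering of blocks).

Per-block formulas:
  For a 2×2 Jordan block J_2(-5): exp(t · J_2(-5)) = e^(-5t)·(I + t·N), where N is the 2×2 nilpotent shift.
  For a 1×1 block at λ = -5: exp(t · [-5]) = [e^(-5t)].

After assembling e^{tJ} and conjugating by P, we get:

e^{tM} =
  [-6*t*exp(-5*t) + exp(-5*t), 5*t*exp(-5*t), 2*t*exp(-5*t)]
  [-12*t*exp(-5*t), 10*t*exp(-5*t) + exp(-5*t), 4*t*exp(-5*t)]
  [12*t*exp(-5*t), -10*t*exp(-5*t), -4*t*exp(-5*t) + exp(-5*t)]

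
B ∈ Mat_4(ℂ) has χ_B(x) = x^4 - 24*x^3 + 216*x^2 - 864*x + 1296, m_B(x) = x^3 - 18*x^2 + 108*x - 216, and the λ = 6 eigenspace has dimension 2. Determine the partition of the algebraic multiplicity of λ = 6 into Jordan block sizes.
Block sizes for λ = 6: [3, 1]

Step 1 — from the characteristic polynomial, algebraic multiplicity of λ = 6 is 4. From dim ker(B − (6)·I) = 2, there are exactly 2 Jordan blocks for λ = 6.
Step 2 — from the minimal polynomial, the factor (x − 6)^3 tells us the largest block for λ = 6 has size 3.
Step 3 — with total size 4, 2 blocks, and largest block 3, the block sizes (in nonincreasing order) are [3, 1].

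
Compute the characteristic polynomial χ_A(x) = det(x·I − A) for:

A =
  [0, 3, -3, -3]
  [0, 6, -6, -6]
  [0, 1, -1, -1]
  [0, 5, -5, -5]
x^4

Expanding det(x·I − A) (e.g. by cofactor expansion or by noting that A is similar to its Jordan form J, which has the same characteristic polynomial as A) gives
  χ_A(x) = x^4
which factors as x^4. The eigenvalues (with algebraic multiplicities) are λ = 0 with multiplicity 4.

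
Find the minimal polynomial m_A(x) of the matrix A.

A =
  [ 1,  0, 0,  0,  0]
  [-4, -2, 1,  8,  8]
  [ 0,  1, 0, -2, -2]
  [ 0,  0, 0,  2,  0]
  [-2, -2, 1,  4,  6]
x^3 - 4*x^2 + 5*x - 2

The characteristic polynomial is χ_A(x) = (x - 2)^2*(x - 1)^3, so the eigenvalues are known. The minimal polynomial is
  m_A(x) = Π_λ (x − λ)^{k_λ}
where k_λ is the size of the *largest* Jordan block for λ (equivalently, the smallest k with (A − λI)^k v = 0 for every generalised eigenvector v of λ).

  λ = 1: largest Jordan block has size 2, contributing (x − 1)^2
  λ = 2: largest Jordan block has size 1, contributing (x − 2)

So m_A(x) = (x - 2)*(x - 1)^2 = x^3 - 4*x^2 + 5*x - 2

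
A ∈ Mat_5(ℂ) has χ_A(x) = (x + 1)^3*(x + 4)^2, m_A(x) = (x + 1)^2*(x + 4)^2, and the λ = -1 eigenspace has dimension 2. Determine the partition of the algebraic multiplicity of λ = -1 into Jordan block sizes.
Block sizes for λ = -1: [2, 1]

Step 1 — from the characteristic polynomial, algebraic multiplicity of λ = -1 is 3. From dim ker(A − (-1)·I) = 2, there are exactly 2 Jordan blocks for λ = -1.
Step 2 — from the minimal polynomial, the factor (x + 1)^2 tells us the largest block for λ = -1 has size 2.
Step 3 — with total size 3, 2 blocks, and largest block 2, the block sizes (in nonincreasing order) are [2, 1].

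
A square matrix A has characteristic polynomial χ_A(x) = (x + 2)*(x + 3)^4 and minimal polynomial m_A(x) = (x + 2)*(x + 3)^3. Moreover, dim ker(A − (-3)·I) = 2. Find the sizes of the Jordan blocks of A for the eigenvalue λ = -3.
Block sizes for λ = -3: [3, 1]

Step 1 — from the characteristic polynomial, algebraic multiplicity of λ = -3 is 4. From dim ker(A − (-3)·I) = 2, there are exactly 2 Jordan blocks for λ = -3.
Step 2 — from the minimal polynomial, the factor (x + 3)^3 tells us the largest block for λ = -3 has size 3.
Step 3 — with total size 4, 2 blocks, and largest block 3, the block sizes (in nonincreasing order) are [3, 1].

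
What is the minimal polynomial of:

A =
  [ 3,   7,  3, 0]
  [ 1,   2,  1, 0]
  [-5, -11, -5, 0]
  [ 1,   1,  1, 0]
x^3

The characteristic polynomial is χ_A(x) = x^4, so the eigenvalues are known. The minimal polynomial is
  m_A(x) = Π_λ (x − λ)^{k_λ}
where k_λ is the size of the *largest* Jordan block for λ (equivalently, the smallest k with (A − λI)^k v = 0 for every generalised eigenvector v of λ).

  λ = 0: largest Jordan block has size 3, contributing (x − 0)^3

So m_A(x) = x^3 = x^3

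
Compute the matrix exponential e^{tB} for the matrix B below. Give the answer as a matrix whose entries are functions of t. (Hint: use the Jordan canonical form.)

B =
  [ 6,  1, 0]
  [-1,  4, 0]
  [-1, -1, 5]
e^{tB} =
  [t*exp(5*t) + exp(5*t), t*exp(5*t), 0]
  [-t*exp(5*t), -t*exp(5*t) + exp(5*t), 0]
  [-t*exp(5*t), -t*exp(5*t), exp(5*t)]

Strategy: write B = P · J · P⁻¹ where J is a Jordan canonical form, so e^{tB} = P · e^{tJ} · P⁻¹, and e^{tJ} can be computed block-by-block.

B has Jordan form
J =
  [5, 1, 0]
  [0, 5, 0]
  [0, 0, 5]
(up to reordering of blocks).

Per-block formulas:
  For a 1×1 block at λ = 5: exp(t · [5]) = [e^(5t)].
  For a 2×2 Jordan block J_2(5): exp(t · J_2(5)) = e^(5t)·(I + t·N), where N is the 2×2 nilpotent shift.

After assembling e^{tJ} and conjugating by P, we get:

e^{tB} =
  [t*exp(5*t) + exp(5*t), t*exp(5*t), 0]
  [-t*exp(5*t), -t*exp(5*t) + exp(5*t), 0]
  [-t*exp(5*t), -t*exp(5*t), exp(5*t)]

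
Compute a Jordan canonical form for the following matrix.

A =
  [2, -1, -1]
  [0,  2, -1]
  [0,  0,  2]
J_3(2)

The characteristic polynomial is
  det(x·I − A) = x^3 - 6*x^2 + 12*x - 8 = (x - 2)^3

Eigenvalues and multiplicities (the geometric multiplicity of λ is n − rank(A − λI), which equals the number of Jordan blocks for λ):
  λ = 2: algebraic multiplicity = 3, geometric multiplicity = 1

Determining the block sizes for each eigenvalue:
  λ = 2: one block (gm = 1), so the single block has size am = 3 → block sizes [3]

Assembling the blocks gives a Jordan form
J =
  [2, 1, 0]
  [0, 2, 1]
  [0, 0, 2]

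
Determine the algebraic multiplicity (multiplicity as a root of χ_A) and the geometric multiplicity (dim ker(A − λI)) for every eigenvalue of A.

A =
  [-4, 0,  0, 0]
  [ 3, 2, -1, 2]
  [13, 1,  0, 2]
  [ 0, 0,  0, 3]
λ = -4: alg = 1, geom = 1; λ = 1: alg = 2, geom = 1; λ = 3: alg = 1, geom = 1

Step 1 — factor the characteristic polynomial to read off the algebraic multiplicities:
  χ_A(x) = (x - 3)*(x - 1)^2*(x + 4)

Step 2 — compute geometric multiplicities via the rank-nullity identity g(λ) = n − rank(A − λI):
  rank(A − (-4)·I) = 3, so dim ker(A − (-4)·I) = n − 3 = 1
  rank(A − (1)·I) = 3, so dim ker(A − (1)·I) = n − 3 = 1
  rank(A − (3)·I) = 3, so dim ker(A − (3)·I) = n − 3 = 1

Summary:
  λ = -4: algebraic multiplicity = 1, geometric multiplicity = 1
  λ = 1: algebraic multiplicity = 2, geometric multiplicity = 1
  λ = 3: algebraic multiplicity = 1, geometric multiplicity = 1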